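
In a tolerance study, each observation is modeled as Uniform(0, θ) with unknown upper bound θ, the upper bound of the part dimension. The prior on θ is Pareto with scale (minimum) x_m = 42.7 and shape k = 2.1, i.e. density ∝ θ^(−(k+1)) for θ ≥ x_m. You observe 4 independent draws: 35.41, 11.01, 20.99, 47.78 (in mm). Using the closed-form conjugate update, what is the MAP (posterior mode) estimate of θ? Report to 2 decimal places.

47.78

A Pareto(scale x_m, shape k) prior on the upper bound θ of Uniform(0, θ) is conjugate: posterior is Pareto(max(x_m, max xᵢ), k + n).
Sample maximum = 47.78; prior scale x_m = 42.7 → posterior scale = max = 47.78.
Posterior shape = 2.1 + 4 = 6.1.
The Pareto density is decreasing on [x_m, ∞), so the mode is x_m = 47.78.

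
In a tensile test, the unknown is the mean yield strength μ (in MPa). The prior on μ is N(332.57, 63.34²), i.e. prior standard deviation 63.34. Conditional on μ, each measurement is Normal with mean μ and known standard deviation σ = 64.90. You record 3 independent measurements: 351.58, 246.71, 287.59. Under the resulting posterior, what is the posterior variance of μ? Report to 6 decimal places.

1040.037250

For Normal data with known variance σ², a Normal(μ₀, σ₀²) prior on μ is conjugate. Posterior precision = 1/σ₀² + n/σ²; posterior mean is the precision-weighted average of μ₀ and x̄.
σ₀² = 63.34² = 4011.9556, σ² = 64.90² = 4212.01; σ² + n·σ₀² = 4212.01 + 3·4011.9556 = 16247.8768.
Posterior precision = 1/σ₀² + n/σ² = 1/4011.9556 + 3/4212.01 = (σ² + n·σ₀²)/(σ₀²σ²) = 16247.8768/(4011.9556·4212.01); posterior variance σₙ² = σ₀²σ²/(σ² + n·σ₀²) = 4011.9556·4212.01/16247.8768 = 1040.037250.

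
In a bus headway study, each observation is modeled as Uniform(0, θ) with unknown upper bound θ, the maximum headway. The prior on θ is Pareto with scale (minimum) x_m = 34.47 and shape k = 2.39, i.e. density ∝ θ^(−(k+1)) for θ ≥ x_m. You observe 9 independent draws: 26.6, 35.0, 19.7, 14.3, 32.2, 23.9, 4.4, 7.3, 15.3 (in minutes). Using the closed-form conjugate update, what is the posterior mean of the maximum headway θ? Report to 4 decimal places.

38.3686

A Pareto(scale x_m, shape k) prior on the upper bound θ of Uniform(0, θ) is conjugate: posterior is Pareto(max(x_m, max xᵢ), k + n).
Sample maximum = 35.0; prior scale x_m = 34.47 → posterior scale = max = 35.00.
Posterior shape = 2.39 + 9 = 11.39.
E[θ|data] = k·x_m/(k−1) = 11.39·35.00/10.39 = 38.3686.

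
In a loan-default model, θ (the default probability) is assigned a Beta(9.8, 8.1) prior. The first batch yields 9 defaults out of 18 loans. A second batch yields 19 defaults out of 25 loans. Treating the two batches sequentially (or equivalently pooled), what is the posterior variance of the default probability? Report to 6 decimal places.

0.003803

The Beta prior is conjugate to a Binomial/Bernoulli likelihood; the update adds successes to α and failures to β.
After batch 1: Beta(9.8+9, 8.1+9) = Beta(18.8, 17.1).
After batch 2: Beta(18.8+19, 17.1+6) = Beta(37.8, 23.1).
Var = αβ/((α+β)²(α+β+1)) = 37.8·23.1/(60.9²·61.9) = 0.003803.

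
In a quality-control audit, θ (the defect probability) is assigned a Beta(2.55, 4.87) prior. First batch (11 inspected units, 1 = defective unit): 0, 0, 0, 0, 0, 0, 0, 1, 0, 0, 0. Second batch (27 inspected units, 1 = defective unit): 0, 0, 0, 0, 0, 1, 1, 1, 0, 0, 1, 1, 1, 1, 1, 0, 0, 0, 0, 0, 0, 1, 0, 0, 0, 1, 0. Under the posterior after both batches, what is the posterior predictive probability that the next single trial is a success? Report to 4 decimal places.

The Beta prior is conjugate to a Binomial/Bernoulli likelihood; the update adds successes to α and failures to β.
After batch 1: Beta(2.55+1, 4.87+10) = Beta(3.55, 14.87).
After batch 2: Beta(3.55+10, 14.87+17) = Beta(13.55, 31.87).
For a single future Bernoulli trial, P(success | data) = α/(α+β) = 0.2983.

0.2983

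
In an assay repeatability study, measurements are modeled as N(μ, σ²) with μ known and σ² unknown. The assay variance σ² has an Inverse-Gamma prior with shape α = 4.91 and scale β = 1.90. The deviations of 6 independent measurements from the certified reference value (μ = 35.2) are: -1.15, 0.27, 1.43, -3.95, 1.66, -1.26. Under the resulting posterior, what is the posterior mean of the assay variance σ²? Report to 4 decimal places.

With known mean μ and an Inverse-Gamma(α, β) prior on σ², the Normal likelihood is conjugate: posterior is Inv-Gamma(α + n/2, β + Σ(xᵢ−μ)²/2).
Σ(xᵢ−μ)² = (-1.15)² + (0.27)² + (1.43)² + (-3.95)² + (1.66)² + (-1.26)² = 23.3860.
Posterior: Inv-Gamma(4.91 + 6/2, 1.90 + 23.3860/2) = Inv-Gamma(7.91, 13.59300).
E[σ²|data] = β/(α−1) = 13.59300/6.91 = 1.9671.

1.9671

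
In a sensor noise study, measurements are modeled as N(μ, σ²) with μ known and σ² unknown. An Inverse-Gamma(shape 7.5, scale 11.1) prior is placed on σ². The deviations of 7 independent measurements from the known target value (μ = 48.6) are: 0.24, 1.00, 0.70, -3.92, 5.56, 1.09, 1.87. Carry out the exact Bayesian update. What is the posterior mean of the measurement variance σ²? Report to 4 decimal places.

With known mean μ and an Inverse-Gamma(α, β) prior on σ², the Normal likelihood is conjugate: posterior is Inv-Gamma(α + n/2, β + Σ(xᵢ−μ)²/2).
Σ(xᵢ−μ)² = (0.24)² + (1.00)² + (0.70)² + (-3.92)² + (5.56)² + (1.09)² + (1.87)² = 52.5126.
Posterior: Inv-Gamma(7.5 + 7/2, 11.1 + 52.5126/2) = Inv-Gamma(11.00, 37.35630).
E[σ²|data] = β/(α−1) = 37.35630/10.00 = 3.7356.

3.7356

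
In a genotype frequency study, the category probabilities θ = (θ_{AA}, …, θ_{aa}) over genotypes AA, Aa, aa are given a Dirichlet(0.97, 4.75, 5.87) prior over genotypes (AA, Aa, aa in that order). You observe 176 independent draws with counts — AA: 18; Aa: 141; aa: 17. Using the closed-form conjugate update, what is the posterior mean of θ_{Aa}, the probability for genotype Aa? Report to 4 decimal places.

The Dirichlet prior is conjugate to the Multinomial likelihood: each posterior αⱼ = prior αⱼ + observed count nⱼ.
Posterior concentration: (18.97, 145.75, 22.87), total = 187.59.
E[θ_{Aa}|data] = α_{Aa}/Σα = 145.75/187.59 = 0.7770.

0.7770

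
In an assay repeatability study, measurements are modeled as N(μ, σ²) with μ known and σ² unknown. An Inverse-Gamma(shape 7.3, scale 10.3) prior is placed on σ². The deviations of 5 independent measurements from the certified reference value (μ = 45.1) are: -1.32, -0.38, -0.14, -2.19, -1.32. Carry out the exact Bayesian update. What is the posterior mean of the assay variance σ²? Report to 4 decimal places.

With known mean μ and an Inverse-Gamma(α, β) prior on σ², the Normal likelihood is conjugate: posterior is Inv-Gamma(α + n/2, β + Σ(xᵢ−μ)²/2).
Σ(xᵢ−μ)² = (-1.32)² + (-0.38)² + (-0.14)² + (-2.19)² + (-1.32)² = 8.4449.
Posterior: Inv-Gamma(7.3 + 5/2, 10.3 + 8.4449/2) = Inv-Gamma(9.80, 14.52245).
E[σ²|data] = β/(α−1) = 14.52245/8.80 = 1.6503.

1.6503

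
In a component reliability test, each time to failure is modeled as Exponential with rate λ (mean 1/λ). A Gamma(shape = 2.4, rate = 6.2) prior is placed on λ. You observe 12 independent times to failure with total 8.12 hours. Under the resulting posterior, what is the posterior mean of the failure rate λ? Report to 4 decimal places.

With a Gamma(shape α, rate β) prior on the exponential rate λ, the posterior after n observations with total T = Σxᵢ is Gamma(α+n, β+T).
Posterior: Gamma(2.4+12, 6.2+8.12) = Gamma(14.4, 14.32).
Posterior mean of λ = α/β = 14.4/14.32 = 1.0056.

1.0056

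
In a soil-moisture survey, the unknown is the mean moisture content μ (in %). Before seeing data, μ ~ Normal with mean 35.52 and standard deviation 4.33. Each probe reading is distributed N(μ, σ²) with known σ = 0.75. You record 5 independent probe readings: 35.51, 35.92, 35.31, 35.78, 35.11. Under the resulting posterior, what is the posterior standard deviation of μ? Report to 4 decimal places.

0.3344

For Normal data with known variance σ², a Normal(μ₀, σ₀²) prior on μ is conjugate. Posterior precision = 1/σ₀² + n/σ²; posterior mean is the precision-weighted average of μ₀ and x̄.
σ₀² = 4.33² = 18.7489, σ² = 0.75² = 0.5625; σ² + n·σ₀² = 0.5625 + 5·18.7489 = 94.307.
Posterior precision = 1/σ₀² + n/σ² = 1/18.7489 + 5/0.5625 = (σ² + n·σ₀²)/(σ₀²σ²) = 94.307/(18.7489·0.5625); posterior variance σₙ² = σ₀²σ²/(σ² + n·σ₀²) = 18.7489·0.5625/94.307 = 0.111829.
Posterior SD = √σₙ² = √(18.7489·0.5625/94.307) = 0.3344.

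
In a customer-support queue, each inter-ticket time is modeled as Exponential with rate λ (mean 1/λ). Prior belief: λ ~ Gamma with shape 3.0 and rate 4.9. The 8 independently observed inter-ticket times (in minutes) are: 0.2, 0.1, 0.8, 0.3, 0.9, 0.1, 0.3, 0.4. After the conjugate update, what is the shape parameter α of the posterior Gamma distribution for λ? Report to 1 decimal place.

With a Gamma(shape α, rate β) prior on the exponential rate λ, the posterior after n observations with total T = Σxᵢ is Gamma(α+n, β+T).
Sum of observations T = 3.1 minutes; n = 8.
Posterior: Gamma(3.0+8, 4.9+3.1) = Gamma(11.0, 8.0).
Posterior α = 11.0.

11.0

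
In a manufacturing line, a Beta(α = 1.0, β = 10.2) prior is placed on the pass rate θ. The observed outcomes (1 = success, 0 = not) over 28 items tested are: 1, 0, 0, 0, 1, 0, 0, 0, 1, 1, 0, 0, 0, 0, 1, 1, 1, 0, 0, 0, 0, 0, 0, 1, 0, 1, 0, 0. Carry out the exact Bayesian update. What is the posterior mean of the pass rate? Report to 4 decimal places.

The Beta prior is conjugate to a Binomial/Bernoulli likelihood; the update adds successes to α and failures to β.
Posterior: Beta(α+k, β+n−k) = Beta(1.0+9, 10.2+19) = Beta(10.0, 29.2).
Posterior mean = α/(α+β) = 10.0/39.2 = 0.2551.

0.2551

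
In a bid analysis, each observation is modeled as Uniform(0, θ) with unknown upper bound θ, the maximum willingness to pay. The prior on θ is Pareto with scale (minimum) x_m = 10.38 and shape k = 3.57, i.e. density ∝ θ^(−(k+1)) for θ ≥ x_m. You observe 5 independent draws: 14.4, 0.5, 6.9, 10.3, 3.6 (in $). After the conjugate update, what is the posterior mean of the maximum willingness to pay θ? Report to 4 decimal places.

A Pareto(scale x_m, shape k) prior on the upper bound θ of Uniform(0, θ) is conjugate: posterior is Pareto(max(x_m, max xᵢ), k + n).
Sample maximum = 14.4; prior scale x_m = 10.38 → posterior scale = max = 14.40.
Posterior shape = 3.57 + 5 = 8.57.
E[θ|data] = k·x_m/(k−1) = 8.57·14.40/7.57 = 16.3022.

16.3022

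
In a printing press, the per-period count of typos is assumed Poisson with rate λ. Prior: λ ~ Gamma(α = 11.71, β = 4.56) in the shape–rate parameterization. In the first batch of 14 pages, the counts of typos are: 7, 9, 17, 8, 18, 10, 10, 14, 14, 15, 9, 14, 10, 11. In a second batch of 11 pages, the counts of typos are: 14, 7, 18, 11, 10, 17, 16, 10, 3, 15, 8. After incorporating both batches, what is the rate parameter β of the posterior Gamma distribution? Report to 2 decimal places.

29.56

With a Gamma(shape α, rate β) prior, the Poisson likelihood is conjugate: the posterior is Gamma(α + ΣXᵢ, β + n).
Batch 1: sum of counts S = 166 over n = 14 pages.
After batch 1: Gamma(α+S, β+n) = Gamma(11.71+166, 4.56+14) = Gamma(177.71, 18.56).
Batch 2: sum of counts S = 129 over n = 11 pages.
After batch 2: Gamma(α+S, β+n) = Gamma(177.71+129, 18.56+11) = Gamma(306.71, 29.56).
Posterior β = 29.56.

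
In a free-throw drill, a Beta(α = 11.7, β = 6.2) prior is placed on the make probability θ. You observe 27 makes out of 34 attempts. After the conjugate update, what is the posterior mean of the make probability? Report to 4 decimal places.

The Beta prior is conjugate to a Binomial/Bernoulli likelihood; the update adds successes to α and failures to β.
Posterior: Beta(α+k, β+n−k) = Beta(11.7+27, 6.2+7) = Beta(38.7, 13.2).
Posterior mean = α/(α+β) = 38.7/51.9 = 0.7457.

0.7457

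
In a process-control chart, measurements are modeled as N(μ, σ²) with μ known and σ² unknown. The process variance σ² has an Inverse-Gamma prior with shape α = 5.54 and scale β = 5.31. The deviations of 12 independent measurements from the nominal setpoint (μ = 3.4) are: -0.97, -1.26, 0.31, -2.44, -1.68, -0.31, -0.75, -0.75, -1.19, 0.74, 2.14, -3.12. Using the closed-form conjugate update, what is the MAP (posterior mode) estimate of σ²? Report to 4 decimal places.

With known mean μ and an Inverse-Gamma(α, β) prior on σ², the Normal likelihood is conjugate: posterior is Inv-Gamma(α + n/2, β + Σ(xᵢ−μ)²/2).
Σ(xᵢ−μ)² = (-0.97)² + (-1.26)² + (0.31)² + (-2.44)² + (-1.68)² + (-0.31)² + (-0.75)² + (-0.75)² + (-1.19)² + (0.74)² + (2.14)² + (-3.12)² = 28.8994.
Posterior: Inv-Gamma(5.54 + 12/2, 5.31 + 28.8994/2) = Inv-Gamma(11.54, 19.75970).
Mode = β/(α+1) = 19.75970/12.54 = 1.5757.

1.5757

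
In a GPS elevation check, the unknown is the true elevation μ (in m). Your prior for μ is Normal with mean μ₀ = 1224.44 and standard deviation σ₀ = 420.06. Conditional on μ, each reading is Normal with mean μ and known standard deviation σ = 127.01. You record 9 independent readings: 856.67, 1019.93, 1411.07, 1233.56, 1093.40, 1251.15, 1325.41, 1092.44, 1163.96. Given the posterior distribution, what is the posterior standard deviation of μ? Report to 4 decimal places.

42.1233

For Normal data with known variance σ², a Normal(μ₀, σ₀²) prior on μ is conjugate. Posterior precision = 1/σ₀² + n/σ²; posterior mean is the precision-weighted average of μ₀ and x̄.
σ₀² = 420.06² = 176450.4036, σ² = 127.01² = 16131.5401; σ² + n·σ₀² = 16131.5401 + 9·176450.4036 = 1604185.1725.
Posterior precision = 1/σ₀² + n/σ² = 1/176450.4036 + 9/16131.5401 = (σ² + n·σ₀²)/(σ₀²σ²) = 1604185.1725/(176450.4036·16131.5401); posterior variance σₙ² = σ₀²σ²/(σ² + n·σ₀²) = 176450.4036·16131.5401/1604185.1725 = 1774.369200.
Posterior SD = √σₙ² = √(176450.4036·16131.5401/1604185.1725) = 42.1233.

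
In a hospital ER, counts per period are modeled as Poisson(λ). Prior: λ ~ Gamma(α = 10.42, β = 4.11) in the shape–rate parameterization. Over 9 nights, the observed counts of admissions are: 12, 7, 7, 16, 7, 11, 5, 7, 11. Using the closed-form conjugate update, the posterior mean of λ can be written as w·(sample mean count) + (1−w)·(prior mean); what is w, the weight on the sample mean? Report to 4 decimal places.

With a Gamma(shape α, rate β) prior, the Poisson likelihood is conjugate: the posterior is Gamma(α + ΣXᵢ, β + n).
Posterior mean = (α₀+S)/(β₀+n) = [n/(β₀+n)]·(S/n) + [β₀/(β₀+n)]·(α₀/β₀), so only n and β₀ enter the weight.
Weight on data w = n/(β₀+n) = 9/(4.11+9) = 9/13.11 = 0.6865.

0.6865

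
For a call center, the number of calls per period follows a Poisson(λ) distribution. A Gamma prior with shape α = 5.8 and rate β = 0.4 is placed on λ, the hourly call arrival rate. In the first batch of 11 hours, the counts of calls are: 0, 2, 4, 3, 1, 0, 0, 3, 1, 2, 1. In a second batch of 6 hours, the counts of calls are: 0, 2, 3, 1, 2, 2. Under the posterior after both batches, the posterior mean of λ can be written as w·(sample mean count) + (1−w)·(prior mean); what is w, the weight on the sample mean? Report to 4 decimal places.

With a Gamma(shape α, rate β) prior, the Poisson likelihood is conjugate: the posterior is Gamma(α + ΣXᵢ, β + n).
Total number of hours: n = 11 + 6 = 17.
Posterior mean = (α₀+S)/(β₀+n) = [n/(β₀+n)]·(S/n) + [β₀/(β₀+n)]·(α₀/β₀), so only n and β₀ enter the weight.
Weight on data w = n/(β₀+n) = 17/(0.4+17) = 17/17.4 = 0.9770.

0.9770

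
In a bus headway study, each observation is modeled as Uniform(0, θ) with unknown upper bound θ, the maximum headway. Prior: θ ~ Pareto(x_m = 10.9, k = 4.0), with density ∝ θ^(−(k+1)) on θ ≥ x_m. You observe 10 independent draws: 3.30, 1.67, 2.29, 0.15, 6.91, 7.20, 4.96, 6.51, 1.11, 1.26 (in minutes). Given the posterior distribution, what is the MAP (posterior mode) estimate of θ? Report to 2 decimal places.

10.90

A Pareto(scale x_m, shape k) prior on the upper bound θ of Uniform(0, θ) is conjugate: posterior is Pareto(max(x_m, max xᵢ), k + n).
Sample maximum = 7.20; prior scale x_m = 10.9 → posterior scale = max = 10.90.
Posterior shape = 4.0 + 10 = 14.0.
The Pareto density is decreasing on [x_m, ∞), so the mode is x_m = 10.90.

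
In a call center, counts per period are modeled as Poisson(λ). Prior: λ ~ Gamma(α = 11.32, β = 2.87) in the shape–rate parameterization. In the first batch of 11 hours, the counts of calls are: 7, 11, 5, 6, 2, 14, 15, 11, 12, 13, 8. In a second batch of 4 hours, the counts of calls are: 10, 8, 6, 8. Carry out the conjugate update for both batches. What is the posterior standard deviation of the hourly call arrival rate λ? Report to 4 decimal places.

With a Gamma(shape α, rate β) prior, the Poisson likelihood is conjugate: the posterior is Gamma(α + ΣXᵢ, β + n).
Batch 1: sum of counts S = 104 over n = 11 hours.
After batch 1: Gamma(α+S, β+n) = Gamma(11.32+104, 2.87+11) = Gamma(115.32, 13.87).
Batch 2: sum of counts S = 32 over n = 4 hours.
After batch 2: Gamma(α+S, β+n) = Gamma(115.32+32, 13.87+4) = Gamma(147.32, 17.87).
SD = √α/β = √147.32/17.87 = 0.6792.

0.6792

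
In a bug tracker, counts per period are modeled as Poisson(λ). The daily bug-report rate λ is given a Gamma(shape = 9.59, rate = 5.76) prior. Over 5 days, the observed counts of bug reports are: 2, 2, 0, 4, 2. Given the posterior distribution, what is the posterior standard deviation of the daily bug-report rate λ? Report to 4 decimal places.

0.4113

With a Gamma(shape α, rate β) prior, the Poisson likelihood is conjugate: the posterior is Gamma(α + ΣXᵢ, β + n).
Sum of counts S = 10 over n = 5 days.
Posterior: Gamma(α+S, β+n) = Gamma(9.59+10, 5.76+5) = Gamma(19.59, 10.76).
SD = √α/β = √19.59/10.76 = 0.4113.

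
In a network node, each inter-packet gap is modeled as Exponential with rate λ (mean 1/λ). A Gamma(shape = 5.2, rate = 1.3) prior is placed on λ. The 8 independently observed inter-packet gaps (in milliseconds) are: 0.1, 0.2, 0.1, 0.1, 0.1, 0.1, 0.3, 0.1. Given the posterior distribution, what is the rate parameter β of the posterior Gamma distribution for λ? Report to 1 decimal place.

2.4

With a Gamma(shape α, rate β) prior on the exponential rate λ, the posterior after n observations with total T = Σxᵢ is Gamma(α+n, β+T).
Sum of observations T = 1.1 milliseconds; n = 8.
Posterior: Gamma(5.2+8, 1.3+1.1) = Gamma(13.2, 2.4).
Posterior β = 2.4.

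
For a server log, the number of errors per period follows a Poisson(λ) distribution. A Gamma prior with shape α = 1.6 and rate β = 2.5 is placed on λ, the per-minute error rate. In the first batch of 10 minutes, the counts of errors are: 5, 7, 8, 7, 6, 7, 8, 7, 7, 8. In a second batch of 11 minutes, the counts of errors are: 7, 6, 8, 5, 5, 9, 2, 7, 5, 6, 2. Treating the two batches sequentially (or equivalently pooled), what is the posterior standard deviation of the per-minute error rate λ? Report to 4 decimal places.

0.4919

With a Gamma(shape α, rate β) prior, the Poisson likelihood is conjugate: the posterior is Gamma(α + ΣXᵢ, β + n).
Batch 1: sum of counts S = 70 over n = 10 minutes.
After batch 1: Gamma(α+S, β+n) = Gamma(1.6+70, 2.5+10) = Gamma(71.6, 12.5).
Batch 2: sum of counts S = 62 over n = 11 minutes.
After batch 2: Gamma(α+S, β+n) = Gamma(71.6+62, 12.5+11) = Gamma(133.6, 23.5).
SD = √α/β = √133.6/23.5 = 0.4919.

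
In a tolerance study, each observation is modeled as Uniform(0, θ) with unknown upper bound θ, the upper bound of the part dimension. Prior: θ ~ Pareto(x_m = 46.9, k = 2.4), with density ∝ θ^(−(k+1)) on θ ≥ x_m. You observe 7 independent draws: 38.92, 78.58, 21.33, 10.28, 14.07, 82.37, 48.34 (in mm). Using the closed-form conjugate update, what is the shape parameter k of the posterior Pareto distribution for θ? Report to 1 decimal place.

9.4

A Pareto(scale x_m, shape k) prior on the upper bound θ of Uniform(0, θ) is conjugate: posterior is Pareto(max(x_m, max xᵢ), k + n).
Sample maximum = 82.37; prior scale x_m = 46.9 → posterior scale = max = 82.37.
Posterior shape = 2.4 + 7 = 9.4.
Posterior shape k = 9.4.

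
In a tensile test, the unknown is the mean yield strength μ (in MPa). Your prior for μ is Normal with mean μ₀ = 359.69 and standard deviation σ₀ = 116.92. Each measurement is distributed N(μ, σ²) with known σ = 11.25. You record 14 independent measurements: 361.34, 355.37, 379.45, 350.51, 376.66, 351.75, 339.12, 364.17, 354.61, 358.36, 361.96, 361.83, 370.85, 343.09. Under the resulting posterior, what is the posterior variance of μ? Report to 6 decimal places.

9.034204

For Normal data with known variance σ², a Normal(μ₀, σ₀²) prior on μ is conjugate. Posterior precision = 1/σ₀² + n/σ²; posterior mean is the precision-weighted average of μ₀ and x̄.
σ₀² = 116.92² = 13670.2864, σ² = 11.25² = 126.5625; σ² + n·σ₀² = 126.5625 + 14·13670.2864 = 191510.5721.
Posterior precision = 1/σ₀² + n/σ² = 1/13670.2864 + 14/126.5625 = (σ² + n·σ₀²)/(σ₀²σ²) = 191510.5721/(13670.2864·126.5625); posterior variance σₙ² = σ₀²σ²/(σ² + n·σ₀²) = 13670.2864·126.5625/191510.5721 = 9.034204.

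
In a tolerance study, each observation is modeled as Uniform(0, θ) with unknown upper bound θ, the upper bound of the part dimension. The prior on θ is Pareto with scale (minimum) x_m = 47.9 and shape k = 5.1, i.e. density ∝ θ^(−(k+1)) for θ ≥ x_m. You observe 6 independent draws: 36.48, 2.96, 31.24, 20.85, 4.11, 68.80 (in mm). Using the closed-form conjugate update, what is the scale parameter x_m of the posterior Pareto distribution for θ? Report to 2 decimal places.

68.80

A Pareto(scale x_m, shape k) prior on the upper bound θ of Uniform(0, θ) is conjugate: posterior is Pareto(max(x_m, max xᵢ), k + n).
Sample maximum = 68.80; prior scale x_m = 47.9 → posterior scale = max = 68.80.
Posterior shape = 5.1 + 6 = 11.1.
Posterior scale x_m = 68.80.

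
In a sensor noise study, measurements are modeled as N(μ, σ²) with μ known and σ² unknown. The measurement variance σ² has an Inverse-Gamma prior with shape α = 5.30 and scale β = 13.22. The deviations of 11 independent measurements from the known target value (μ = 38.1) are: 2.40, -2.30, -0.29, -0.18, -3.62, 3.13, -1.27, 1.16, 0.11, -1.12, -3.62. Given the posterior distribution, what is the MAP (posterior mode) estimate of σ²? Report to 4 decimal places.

With known mean μ and an Inverse-Gamma(α, β) prior on σ², the Normal likelihood is conjugate: posterior is Inv-Gamma(α + n/2, β + Σ(xᵢ−μ)²/2).
Σ(xᵢ−μ)² = (2.40)² + (-2.30)² + (-0.29)² + (-0.18)² + (-3.62)² + (3.13)² + (-1.27)² + (1.16)² + (0.11)² + (-1.12)² + (-3.62)² = 51.3972.
Posterior: Inv-Gamma(5.30 + 11/2, 13.22 + 51.3972/2) = Inv-Gamma(10.80, 38.91860).
Mode = β/(α+1) = 38.91860/11.80 = 3.2982.

3.2982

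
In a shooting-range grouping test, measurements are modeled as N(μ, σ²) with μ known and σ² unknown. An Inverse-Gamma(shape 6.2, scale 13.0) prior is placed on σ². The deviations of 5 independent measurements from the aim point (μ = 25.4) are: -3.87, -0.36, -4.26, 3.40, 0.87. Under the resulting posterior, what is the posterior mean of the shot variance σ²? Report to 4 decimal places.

With known mean μ and an Inverse-Gamma(α, β) prior on σ², the Normal likelihood is conjugate: posterior is Inv-Gamma(α + n/2, β + Σ(xᵢ−μ)²/2).
Σ(xᵢ−μ)² = (-3.87)² + (-0.36)² + (-4.26)² + (3.40)² + (0.87)² = 45.5710.
Posterior: Inv-Gamma(6.2 + 5/2, 13.0 + 45.5710/2) = Inv-Gamma(8.70, 35.78550).
E[σ²|data] = β/(α−1) = 35.78550/7.70 = 4.6475.

4.6475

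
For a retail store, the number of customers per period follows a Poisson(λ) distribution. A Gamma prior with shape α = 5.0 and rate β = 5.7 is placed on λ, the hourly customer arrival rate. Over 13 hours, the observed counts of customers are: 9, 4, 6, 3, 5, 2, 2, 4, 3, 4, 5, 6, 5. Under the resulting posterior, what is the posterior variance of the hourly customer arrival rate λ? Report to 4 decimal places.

0.1802

With a Gamma(shape α, rate β) prior, the Poisson likelihood is conjugate: the posterior is Gamma(α + ΣXᵢ, β + n).
Sum of counts S = 58 over n = 13 hours.
Posterior: Gamma(α+S, β+n) = Gamma(5.0+58, 5.7+13) = Gamma(63.0, 18.7).
Var = α/β² = 63.0/18.7² = 0.1802.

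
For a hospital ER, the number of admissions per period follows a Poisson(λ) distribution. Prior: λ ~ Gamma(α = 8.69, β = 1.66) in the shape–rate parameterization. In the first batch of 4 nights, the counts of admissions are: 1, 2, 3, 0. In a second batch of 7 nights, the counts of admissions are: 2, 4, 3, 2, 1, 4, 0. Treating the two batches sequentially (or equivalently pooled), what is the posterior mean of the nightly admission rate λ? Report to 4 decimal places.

2.4242

With a Gamma(shape α, rate β) prior, the Poisson likelihood is conjugate: the posterior is Gamma(α + ΣXᵢ, β + n).
Batch 1: sum of counts S = 6 over n = 4 nights.
After batch 1: Gamma(α+S, β+n) = Gamma(8.69+6, 1.66+4) = Gamma(14.69, 5.66).
Batch 2: sum of counts S = 16 over n = 7 nights.
After batch 2: Gamma(α+S, β+n) = Gamma(14.69+16, 5.66+7) = Gamma(30.69, 12.66).
Posterior mean = α/β = 30.69/12.66 = 2.4242.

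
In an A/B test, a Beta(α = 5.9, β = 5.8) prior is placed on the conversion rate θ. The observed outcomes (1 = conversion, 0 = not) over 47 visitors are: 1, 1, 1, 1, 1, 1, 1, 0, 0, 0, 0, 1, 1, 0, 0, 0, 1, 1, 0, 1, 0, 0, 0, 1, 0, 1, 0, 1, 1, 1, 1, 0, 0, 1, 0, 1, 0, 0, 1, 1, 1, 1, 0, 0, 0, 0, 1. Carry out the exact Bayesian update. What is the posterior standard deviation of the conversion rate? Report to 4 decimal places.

0.0646

The Beta prior is conjugate to a Binomial/Bernoulli likelihood; the update adds successes to α and failures to β.
Posterior: Beta(α+k, β+n−k) = Beta(5.9+25, 5.8+22) = Beta(30.9, 27.8).
Var = αβ/((α+β)²(α+β+1)) = 30.9·27.8/(58.7²·59.7) = 0.00417593; SD = √0.00417593 = 0.0646.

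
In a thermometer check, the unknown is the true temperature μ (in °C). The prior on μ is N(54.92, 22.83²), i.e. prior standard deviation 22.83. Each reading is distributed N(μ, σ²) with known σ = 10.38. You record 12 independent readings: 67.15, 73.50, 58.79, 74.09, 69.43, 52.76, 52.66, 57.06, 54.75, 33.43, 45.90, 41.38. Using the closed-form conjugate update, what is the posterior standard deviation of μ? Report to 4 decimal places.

For Normal data with known variance σ², a Normal(μ₀, σ₀²) prior on μ is conjugate. Posterior precision = 1/σ₀² + n/σ²; posterior mean is the precision-weighted average of μ₀ and x̄.
σ₀² = 22.83² = 521.2089, σ² = 10.38² = 107.7444; σ² + n·σ₀² = 107.7444 + 12·521.2089 = 6362.2512.
Posterior precision = 1/σ₀² + n/σ² = 1/521.2089 + 12/107.7444 = (σ² + n·σ₀²)/(σ₀²σ²) = 6362.2512/(521.2089·107.7444); posterior variance σₙ² = σ₀²σ²/(σ² + n·σ₀²) = 521.2089·107.7444/6362.2512 = 8.826646.
Posterior SD = √σₙ² = √(521.2089·107.7444/6362.2512) = 2.9710.

2.9710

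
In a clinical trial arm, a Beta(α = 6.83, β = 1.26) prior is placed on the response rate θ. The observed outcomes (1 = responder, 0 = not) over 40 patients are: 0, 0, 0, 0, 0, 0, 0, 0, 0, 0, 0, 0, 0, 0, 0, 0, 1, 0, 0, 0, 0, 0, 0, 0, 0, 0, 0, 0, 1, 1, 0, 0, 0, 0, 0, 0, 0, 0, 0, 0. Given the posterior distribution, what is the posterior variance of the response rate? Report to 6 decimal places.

The Beta prior is conjugate to a Binomial/Bernoulli likelihood; the update adds successes to α and failures to β.
Posterior: Beta(α+k, β+n−k) = Beta(6.83+3, 1.26+37) = Beta(9.83, 38.26).
Var = αβ/((α+β)²(α+β+1)) = 9.83·38.26/(48.09²·49.09) = 0.003313.

0.003313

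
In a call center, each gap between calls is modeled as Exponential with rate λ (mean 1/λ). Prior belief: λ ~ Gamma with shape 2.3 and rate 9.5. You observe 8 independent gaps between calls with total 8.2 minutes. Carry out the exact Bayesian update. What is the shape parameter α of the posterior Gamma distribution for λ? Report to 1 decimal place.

With a Gamma(shape α, rate β) prior on the exponential rate λ, the posterior after n observations with total T = Σxᵢ is Gamma(α+n, β+T).
Posterior: Gamma(2.3+8, 9.5+8.2) = Gamma(10.3, 17.7).
Posterior α = 10.3.

10.3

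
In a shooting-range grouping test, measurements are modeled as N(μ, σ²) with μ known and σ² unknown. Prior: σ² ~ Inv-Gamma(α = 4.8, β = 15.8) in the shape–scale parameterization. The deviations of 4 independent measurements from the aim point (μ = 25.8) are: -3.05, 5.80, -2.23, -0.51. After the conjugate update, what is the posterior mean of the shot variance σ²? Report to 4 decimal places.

With known mean μ and an Inverse-Gamma(α, β) prior on σ², the Normal likelihood is conjugate: posterior is Inv-Gamma(α + n/2, β + Σ(xᵢ−μ)²/2).
Σ(xᵢ−μ)² = (-3.05)² + (5.80)² + (-2.23)² + (-0.51)² = 48.1755.
Posterior: Inv-Gamma(4.8 + 4/2, 15.8 + 48.1755/2) = Inv-Gamma(6.80, 39.88775).
E[σ²|data] = β/(α−1) = 39.88775/5.80 = 6.8772.

6.8772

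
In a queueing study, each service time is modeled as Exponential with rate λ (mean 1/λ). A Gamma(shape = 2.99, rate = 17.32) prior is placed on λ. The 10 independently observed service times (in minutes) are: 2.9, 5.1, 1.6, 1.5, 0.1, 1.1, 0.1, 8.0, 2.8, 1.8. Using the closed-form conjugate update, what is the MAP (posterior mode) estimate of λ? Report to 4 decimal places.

With a Gamma(shape α, rate β) prior on the exponential rate λ, the posterior after n observations with total T = Σxᵢ is Gamma(α+n, β+T).
Sum of observations T = 25.0 minutes; n = 10.
Posterior: Gamma(2.99+10, 17.32+25.0) = Gamma(12.99, 42.32).
Mode = (α−1)/β = 0.2833.

0.2833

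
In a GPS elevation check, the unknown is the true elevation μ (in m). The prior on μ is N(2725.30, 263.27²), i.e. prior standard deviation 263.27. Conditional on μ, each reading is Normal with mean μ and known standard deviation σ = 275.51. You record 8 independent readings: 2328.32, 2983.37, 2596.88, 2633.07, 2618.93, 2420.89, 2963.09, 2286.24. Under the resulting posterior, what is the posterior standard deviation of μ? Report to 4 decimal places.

For Normal data with known variance σ², a Normal(μ₀, σ₀²) prior on μ is conjugate. Posterior precision = 1/σ₀² + n/σ²; posterior mean is the precision-weighted average of μ₀ and x̄.
σ₀² = 263.27² = 69311.0929, σ² = 275.51² = 75905.7601; σ² + n·σ₀² = 75905.7601 + 8·69311.0929 = 630394.5033.
Posterior precision = 1/σ₀² + n/σ² = 1/69311.0929 + 8/75905.7601 = (σ² + n·σ₀²)/(σ₀²σ²) = 630394.5033/(69311.0929·75905.7601); posterior variance σₙ² = σ₀²σ²/(σ² + n·σ₀²) = 69311.0929·75905.7601/630394.5033 = 8345.744074.
Posterior SD = √σₙ² = √(69311.0929·75905.7601/630394.5033) = 91.3550.

91.3550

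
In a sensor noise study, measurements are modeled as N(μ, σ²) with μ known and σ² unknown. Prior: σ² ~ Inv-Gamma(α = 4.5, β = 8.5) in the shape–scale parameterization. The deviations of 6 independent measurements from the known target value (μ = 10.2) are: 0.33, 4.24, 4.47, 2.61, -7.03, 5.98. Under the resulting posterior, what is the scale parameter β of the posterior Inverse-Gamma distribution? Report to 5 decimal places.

With known mean μ and an Inverse-Gamma(α, β) prior on σ², the Normal likelihood is conjugate: posterior is Inv-Gamma(α + n/2, β + Σ(xᵢ−μ)²/2).
Σ(xᵢ−μ)² = (0.33)² + (4.24)² + (4.47)² + (2.61)² + (-7.03)² + (5.98)² = 130.0608.
Posterior: Inv-Gamma(4.5 + 6/2, 8.5 + 130.0608/2) = Inv-Gamma(7.50, 73.53040).
Posterior β = 73.53040.

73.53040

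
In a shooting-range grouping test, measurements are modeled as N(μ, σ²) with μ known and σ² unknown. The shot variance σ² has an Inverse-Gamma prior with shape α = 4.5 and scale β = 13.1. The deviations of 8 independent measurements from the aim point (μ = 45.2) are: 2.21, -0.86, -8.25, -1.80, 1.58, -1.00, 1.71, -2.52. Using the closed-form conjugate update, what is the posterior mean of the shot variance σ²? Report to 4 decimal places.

With known mean μ and an Inverse-Gamma(α, β) prior on σ², the Normal likelihood is conjugate: posterior is Inv-Gamma(α + n/2, β + Σ(xᵢ−μ)²/2).
Σ(xᵢ−μ)² = (2.21)² + (-0.86)² + (-8.25)² + (-1.80)² + (1.58)² + (-1.00)² + (1.71)² + (-2.52)² = 89.6971.
Posterior: Inv-Gamma(4.5 + 8/2, 13.1 + 89.6971/2) = Inv-Gamma(8.50, 57.94855).
E[σ²|data] = β/(α−1) = 57.94855/7.50 = 7.7265.

7.7265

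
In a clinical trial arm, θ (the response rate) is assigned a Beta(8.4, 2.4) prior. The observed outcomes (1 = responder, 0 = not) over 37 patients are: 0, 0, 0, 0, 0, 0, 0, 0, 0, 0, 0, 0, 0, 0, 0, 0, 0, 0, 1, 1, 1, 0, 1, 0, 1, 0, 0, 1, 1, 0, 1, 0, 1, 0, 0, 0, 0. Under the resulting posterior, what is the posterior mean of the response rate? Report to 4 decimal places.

0.3640

The Beta prior is conjugate to a Binomial/Bernoulli likelihood; the update adds successes to α and failures to β.
Posterior: Beta(α+k, β+n−k) = Beta(8.4+9, 2.4+28) = Beta(17.4, 30.4).
Posterior mean = α/(α+β) = 17.4/47.8 = 0.3640.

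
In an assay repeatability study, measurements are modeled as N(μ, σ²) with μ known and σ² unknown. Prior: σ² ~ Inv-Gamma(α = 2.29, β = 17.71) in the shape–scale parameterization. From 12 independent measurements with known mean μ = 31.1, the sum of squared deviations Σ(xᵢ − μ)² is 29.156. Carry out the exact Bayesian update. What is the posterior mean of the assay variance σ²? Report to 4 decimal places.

With known mean μ and an Inverse-Gamma(α, β) prior on σ², the Normal likelihood is conjugate: posterior is Inv-Gamma(α + n/2, β + Σ(xᵢ−μ)²/2).
Posterior: Inv-Gamma(2.29 + 12/2, 17.71 + 29.156/2) = Inv-Gamma(8.29, 32.2880).
E[σ²|data] = β/(α−1) = 32.2880/7.29 = 4.4291.

4.4291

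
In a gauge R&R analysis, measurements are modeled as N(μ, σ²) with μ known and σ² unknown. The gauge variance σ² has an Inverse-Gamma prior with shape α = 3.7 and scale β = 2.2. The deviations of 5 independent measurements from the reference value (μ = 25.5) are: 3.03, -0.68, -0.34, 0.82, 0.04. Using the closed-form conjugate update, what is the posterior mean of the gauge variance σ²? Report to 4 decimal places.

With known mean μ and an Inverse-Gamma(α, β) prior on σ², the Normal likelihood is conjugate: posterior is Inv-Gamma(α + n/2, β + Σ(xᵢ−μ)²/2).
Σ(xᵢ−μ)² = (3.03)² + (-0.68)² + (-0.34)² + (0.82)² + (0.04)² = 10.4329.
Posterior: Inv-Gamma(3.7 + 5/2, 2.2 + 10.4329/2) = Inv-Gamma(6.20, 7.41645).
E[σ²|data] = β/(α−1) = 7.41645/5.20 = 1.4262.

1.4262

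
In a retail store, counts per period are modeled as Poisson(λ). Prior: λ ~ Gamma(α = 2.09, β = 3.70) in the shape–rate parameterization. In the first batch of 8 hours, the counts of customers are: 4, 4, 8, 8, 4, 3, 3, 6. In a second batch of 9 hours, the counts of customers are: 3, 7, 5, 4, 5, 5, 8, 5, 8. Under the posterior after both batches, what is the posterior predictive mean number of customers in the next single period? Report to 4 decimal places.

With a Gamma(shape α, rate β) prior, the Poisson likelihood is conjugate: the posterior is Gamma(α + ΣXᵢ, β + n).
Batch 1: sum of counts S = 40 over n = 8 hours.
After batch 1: Gamma(α+S, β+n) = Gamma(2.09+40, 3.70+8) = Gamma(42.09, 11.70).
Batch 2: sum of counts S = 50 over n = 9 hours.
After batch 2: Gamma(α+S, β+n) = Gamma(42.09+50, 11.70+9) = Gamma(92.09, 20.70).
The predictive distribution for one future period is NegBinom with mean α/β = 4.4488.

4.4488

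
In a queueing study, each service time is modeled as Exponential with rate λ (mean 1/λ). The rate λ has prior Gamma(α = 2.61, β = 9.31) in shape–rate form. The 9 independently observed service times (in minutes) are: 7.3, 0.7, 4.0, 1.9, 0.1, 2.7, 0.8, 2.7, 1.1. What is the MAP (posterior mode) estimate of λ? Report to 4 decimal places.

0.3466

With a Gamma(shape α, rate β) prior on the exponential rate λ, the posterior after n observations with total T = Σxᵢ is Gamma(α+n, β+T).
Sum of observations T = 21.3 minutes; n = 9.
Posterior: Gamma(2.61+9, 9.31+21.3) = Gamma(11.61, 30.61).
Mode = (α−1)/β = 0.3466.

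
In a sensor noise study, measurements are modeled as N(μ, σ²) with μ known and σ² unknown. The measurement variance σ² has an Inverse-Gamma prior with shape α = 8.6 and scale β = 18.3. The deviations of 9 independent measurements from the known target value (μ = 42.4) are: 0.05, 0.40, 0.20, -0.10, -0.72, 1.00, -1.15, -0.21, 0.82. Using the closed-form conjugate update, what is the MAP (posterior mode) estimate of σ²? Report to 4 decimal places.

With known mean μ and an Inverse-Gamma(α, β) prior on σ², the Normal likelihood is conjugate: posterior is Inv-Gamma(α + n/2, β + Σ(xᵢ−μ)²/2).
Σ(xᵢ−μ)² = (0.05)² + (0.40)² + (0.20)² + (-0.10)² + (-0.72)² + (1.00)² + (-1.15)² + (-0.21)² + (0.82)² = 3.7699.
Posterior: Inv-Gamma(8.6 + 9/2, 18.3 + 3.7699/2) = Inv-Gamma(13.10, 20.18495).
Mode = β/(α+1) = 20.18495/14.10 = 1.4316.

1.4316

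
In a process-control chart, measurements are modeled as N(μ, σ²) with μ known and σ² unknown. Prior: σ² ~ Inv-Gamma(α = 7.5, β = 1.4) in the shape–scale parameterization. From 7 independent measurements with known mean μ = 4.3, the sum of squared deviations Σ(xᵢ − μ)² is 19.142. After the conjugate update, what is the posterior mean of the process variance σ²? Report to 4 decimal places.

1.0971

With known mean μ and an Inverse-Gamma(α, β) prior on σ², the Normal likelihood is conjugate: posterior is Inv-Gamma(α + n/2, β + Σ(xᵢ−μ)²/2).
Posterior: Inv-Gamma(7.5 + 7/2, 1.4 + 19.142/2) = Inv-Gamma(11.00, 10.9710).
E[σ²|data] = β/(α−1) = 10.9710/10.00 = 1.0971.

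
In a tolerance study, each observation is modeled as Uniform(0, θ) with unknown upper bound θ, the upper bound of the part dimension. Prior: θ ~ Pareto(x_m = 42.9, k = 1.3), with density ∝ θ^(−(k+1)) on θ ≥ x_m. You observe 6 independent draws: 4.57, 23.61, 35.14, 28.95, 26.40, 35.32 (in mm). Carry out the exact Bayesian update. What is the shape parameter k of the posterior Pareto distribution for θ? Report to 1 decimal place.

A Pareto(scale x_m, shape k) prior on the upper bound θ of Uniform(0, θ) is conjugate: posterior is Pareto(max(x_m, max xᵢ), k + n).
Sample maximum = 35.32; prior scale x_m = 42.9 → posterior scale = max = 42.90.
Posterior shape = 1.3 + 6 = 7.3.
Posterior shape k = 7.3.

7.3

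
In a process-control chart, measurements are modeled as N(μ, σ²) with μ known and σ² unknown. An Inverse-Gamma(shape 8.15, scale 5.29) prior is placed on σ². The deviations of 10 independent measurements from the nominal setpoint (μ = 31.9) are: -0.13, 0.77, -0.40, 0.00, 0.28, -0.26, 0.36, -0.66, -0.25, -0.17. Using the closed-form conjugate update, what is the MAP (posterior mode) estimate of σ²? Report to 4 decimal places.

With known mean μ and an Inverse-Gamma(α, β) prior on σ², the Normal likelihood is conjugate: posterior is Inv-Gamma(α + n/2, β + Σ(xᵢ−μ)²/2).
Σ(xᵢ−μ)² = (-0.13)² + (0.77)² + (-0.40)² + (0.00)² + (0.28)² + (-0.26)² + (0.36)² + (-0.66)² + (-0.25)² + (-0.17)² = 1.5724.
Posterior: Inv-Gamma(8.15 + 10/2, 5.29 + 1.5724/2) = Inv-Gamma(13.15, 6.07620).
Mode = β/(α+1) = 6.07620/14.15 = 0.4294.

0.4294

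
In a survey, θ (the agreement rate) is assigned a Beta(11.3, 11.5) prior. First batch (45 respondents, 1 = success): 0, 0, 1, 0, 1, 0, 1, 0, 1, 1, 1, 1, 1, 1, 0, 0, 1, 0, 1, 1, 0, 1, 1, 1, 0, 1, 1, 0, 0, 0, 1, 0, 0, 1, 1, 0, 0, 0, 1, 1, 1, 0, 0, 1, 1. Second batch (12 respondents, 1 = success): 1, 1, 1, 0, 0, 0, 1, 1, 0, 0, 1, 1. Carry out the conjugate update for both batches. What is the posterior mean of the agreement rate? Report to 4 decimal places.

0.5426

The Beta prior is conjugate to a Binomial/Bernoulli likelihood; the update adds successes to α and failures to β.
After batch 1: Beta(11.3+25, 11.5+20) = Beta(36.3, 31.5).
After batch 2: Beta(36.3+7, 31.5+5) = Beta(43.3, 36.5).
Posterior mean = α/(α+β) = 43.3/79.8 = 0.5426.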